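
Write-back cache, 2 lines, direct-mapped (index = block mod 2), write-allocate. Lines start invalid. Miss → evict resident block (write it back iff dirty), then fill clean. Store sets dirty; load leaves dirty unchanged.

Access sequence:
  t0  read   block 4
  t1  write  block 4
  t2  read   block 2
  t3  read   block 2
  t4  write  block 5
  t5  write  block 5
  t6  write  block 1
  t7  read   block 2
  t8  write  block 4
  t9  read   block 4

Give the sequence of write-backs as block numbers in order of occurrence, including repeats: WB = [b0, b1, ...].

0: R B4 → L0 miss [-]
1: W B4 → L0 hit [D]
2: R B2 → L0 miss wb→B4 [-]
3: R B2 → L0 hit [-]
4: W B5 → L1 miss [D]
5: W B5 → L1 hit [D]
6: W B1 → L1 miss wb→B5 [D]
7: R B2 → L0 hit [-]
8: W B4 → L0 miss [D]
9: R B4 → L0 hit [D]

WB = [4, 5]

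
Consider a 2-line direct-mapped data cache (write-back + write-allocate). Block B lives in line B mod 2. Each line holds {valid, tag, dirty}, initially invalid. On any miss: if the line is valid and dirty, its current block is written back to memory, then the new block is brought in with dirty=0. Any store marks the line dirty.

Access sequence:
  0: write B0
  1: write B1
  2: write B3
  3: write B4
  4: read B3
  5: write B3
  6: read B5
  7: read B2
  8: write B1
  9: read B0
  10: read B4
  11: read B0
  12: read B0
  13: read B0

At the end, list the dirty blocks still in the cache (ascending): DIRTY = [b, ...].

0: W B0 -> L0 miss  d=D]
1: W B1 -> L1 miss  d=D]
2: W B3 -> L1 miss wb->B1  d=D]
3: W B4 -> L0 miss wb->B0  d=D]
4: R B3 -> L1 hit  d=D]
5: W B3 -> L1 hit  d=D]
6: R B5 -> L1 miss wb->B3  d=-]
7: R B2 -> L0 miss wb->B4  d=-]
8: W B1 -> L1 miss  d=D]
9: R B0 -> L0 miss  d=-]
10: R B4 -> L0 miss  d=-]
11: R B0 -> L0 miss  d=-]
12: R B0 -> L0 hit  d=-]
13: R B0 -> L0 hit  d=-]

DIRTY = [1]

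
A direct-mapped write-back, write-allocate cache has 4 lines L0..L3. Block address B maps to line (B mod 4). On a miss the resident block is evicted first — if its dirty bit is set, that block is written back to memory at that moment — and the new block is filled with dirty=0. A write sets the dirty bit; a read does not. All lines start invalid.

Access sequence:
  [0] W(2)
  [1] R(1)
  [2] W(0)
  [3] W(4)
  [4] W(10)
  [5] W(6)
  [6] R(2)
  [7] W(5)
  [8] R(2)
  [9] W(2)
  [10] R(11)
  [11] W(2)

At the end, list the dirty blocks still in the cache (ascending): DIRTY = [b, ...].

DIRTY = [2, 4, 5]

0: W B2 -> L2 miss  d=D]
1: R B1 -> L1 miss  d=-]
2: W B0 -> L0 miss  d=D]
3: W B4 -> L0 miss wb->B0  d=D]
4: W B10 -> L2 miss wb->B2  d=D]
5: W B6 -> L2 miss wb->B10  d=D]
6: R B2 -> L2 miss wb->B6  d=-]
7: W B5 -> L1 miss  d=D]
8: R B2 -> L2 hit  d=-]
9: W B2 -> L2 hit  d=D]
10: R B11 -> L3 miss  d=-]
11: W B2 -> L2 hit  d=D]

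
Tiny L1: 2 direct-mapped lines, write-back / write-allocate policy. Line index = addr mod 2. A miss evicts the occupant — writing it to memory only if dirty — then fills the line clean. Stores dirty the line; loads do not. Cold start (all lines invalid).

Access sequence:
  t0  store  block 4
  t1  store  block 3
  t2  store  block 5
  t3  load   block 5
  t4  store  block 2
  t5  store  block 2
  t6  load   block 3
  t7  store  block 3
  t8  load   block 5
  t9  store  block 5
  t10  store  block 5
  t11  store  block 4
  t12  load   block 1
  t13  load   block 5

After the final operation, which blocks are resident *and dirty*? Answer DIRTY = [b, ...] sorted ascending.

DIRTY = [4]

  0 | W B4 → L0 miss [D]
  1 | W B3 → L1 miss [D]
  2 | W B5 → L1 miss wb→B3 [D]
  3 | R B5 → L1 hit [D]
  4 | W B2 → L0 miss wb→B4 [D]
  5 | W B2 → L0 hit [D]
  6 | R B3 → L1 miss wb→B5 [-]
  7 | W B3 → L1 hit [D]
  8 | R B5 → L1 miss wb→B3 [-]
  9 | W B5 → L1 hit [D]
  10 | W B5 → L1 hit [D]
  11 | W B4 → L0 miss wb→B2 [D]
  12 | R B1 → L1 miss wb→B5 [-]
  13 | R B5 → L1 miss [-]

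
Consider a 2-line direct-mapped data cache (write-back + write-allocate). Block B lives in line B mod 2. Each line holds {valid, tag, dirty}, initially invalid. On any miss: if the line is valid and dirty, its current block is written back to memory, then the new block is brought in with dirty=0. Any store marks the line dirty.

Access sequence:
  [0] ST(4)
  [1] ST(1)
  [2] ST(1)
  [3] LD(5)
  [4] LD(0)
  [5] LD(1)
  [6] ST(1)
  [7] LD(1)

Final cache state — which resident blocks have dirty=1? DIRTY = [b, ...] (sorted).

DIRTY = [1]

0: W B4 -> L0 miss  d=D]
1: W B1 -> L1 miss  d=D]
2: W B1 -> L1 hit  d=D]
3: R B5 -> L1 miss wb->B1  d=-]
4: R B0 -> L0 miss wb->B4  d=-]
5: R B1 -> L1 miss  d=-]
6: W B1 -> L1 hit  d=D]
7: R B1 -> L1 hit  d=D]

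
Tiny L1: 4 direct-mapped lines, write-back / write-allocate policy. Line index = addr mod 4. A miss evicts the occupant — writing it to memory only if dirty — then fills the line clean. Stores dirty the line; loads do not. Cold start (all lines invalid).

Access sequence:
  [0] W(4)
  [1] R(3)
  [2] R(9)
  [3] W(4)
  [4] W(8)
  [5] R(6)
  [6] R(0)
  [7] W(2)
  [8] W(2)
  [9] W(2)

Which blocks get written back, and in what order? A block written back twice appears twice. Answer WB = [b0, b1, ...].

WB = [4, 8]

0: W B4 → L0 miss [D]
1: R B3 → L3 miss [-]
2: R B9 → L1 miss [-]
3: W B4 → L0 hit [D]
4: W B8 → L0 miss wb→B4 [D]
5: R B6 → L2 miss [-]
6: R B0 → L0 miss wb→B8 [-]
7: W B2 → L2 miss [D]
8: W B2 → L2 hit [D]
9: W B2 → L2 hit [D]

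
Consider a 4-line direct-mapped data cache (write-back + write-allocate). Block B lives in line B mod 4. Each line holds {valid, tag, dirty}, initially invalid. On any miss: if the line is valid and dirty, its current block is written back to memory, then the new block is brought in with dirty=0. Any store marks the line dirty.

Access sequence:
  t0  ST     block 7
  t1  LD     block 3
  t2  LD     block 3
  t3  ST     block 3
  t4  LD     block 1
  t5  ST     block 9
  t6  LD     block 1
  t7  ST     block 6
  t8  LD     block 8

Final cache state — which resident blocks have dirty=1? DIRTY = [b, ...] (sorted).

0: W B7 -> L3 miss  d=D]
1: R B3 -> L3 miss wb->B7  d=-]
2: R B3 -> L3 hit  d=-]
3: W B3 -> L3 hit  d=D]
4: R B1 -> L1 miss  d=-]
5: W B9 -> L1 miss  d=D]
6: R B1 -> L1 miss wb->B9  d=-]
7: W B6 -> L2 miss  d=D]
8: R B8 -> L0 miss  d=-]

DIRTY = [3, 6]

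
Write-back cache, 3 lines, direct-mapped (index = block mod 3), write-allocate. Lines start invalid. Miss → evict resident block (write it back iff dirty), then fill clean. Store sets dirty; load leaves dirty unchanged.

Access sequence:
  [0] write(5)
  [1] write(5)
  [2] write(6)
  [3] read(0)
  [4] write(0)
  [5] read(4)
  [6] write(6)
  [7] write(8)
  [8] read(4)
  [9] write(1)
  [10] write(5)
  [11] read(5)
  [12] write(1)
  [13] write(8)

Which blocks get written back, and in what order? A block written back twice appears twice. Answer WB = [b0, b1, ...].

WB = [6, 0, 5, 8, 5]

0: W B5 → L2 miss [D]
1: W B5 → L2 hit [D]
2: W B6 → L0 miss [D]
3: R B0 → L0 miss wb→B6 [-]
4: W B0 → L0 hit [D]
5: R B4 → L1 miss [-]
6: W B6 → L0 miss wb→B0 [D]
7: W B8 → L2 miss wb→B5 [D]
8: R B4 → L1 hit [-]
9: W B1 → L1 miss [D]
10: W B5 → L2 miss wb→B8 [D]
11: R B5 → L2 hit [D]
12: W B1 → L1 hit [D]
13: W B8 → L2 miss wb→B5 [D]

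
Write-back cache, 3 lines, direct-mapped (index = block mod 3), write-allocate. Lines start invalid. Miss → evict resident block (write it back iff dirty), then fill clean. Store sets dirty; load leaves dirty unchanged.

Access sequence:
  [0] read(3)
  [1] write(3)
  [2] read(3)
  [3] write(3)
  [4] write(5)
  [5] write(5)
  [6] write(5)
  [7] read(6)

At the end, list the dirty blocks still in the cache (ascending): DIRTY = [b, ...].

DIRTY = [5]

  0 | R B3 → L0 miss [-]
  1 | W B3 → L0 hit [D]
  2 | R B3 → L0 hit [D]
  3 | W B3 → L0 hit [D]
  4 | W B5 → L2 miss [D]
  5 | W B5 → L2 hit [D]
  6 | W B5 → L2 hit [D]
  7 | R B6 → L0 miss wb→B3 [-]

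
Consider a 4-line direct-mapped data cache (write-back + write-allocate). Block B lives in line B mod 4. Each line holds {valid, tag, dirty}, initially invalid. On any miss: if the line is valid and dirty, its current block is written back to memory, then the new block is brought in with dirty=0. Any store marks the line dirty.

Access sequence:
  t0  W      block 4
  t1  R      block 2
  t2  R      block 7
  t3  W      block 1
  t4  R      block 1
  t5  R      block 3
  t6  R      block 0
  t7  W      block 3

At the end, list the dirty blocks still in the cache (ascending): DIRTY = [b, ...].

DIRTY = [1, 3]

0: W B4 -> L0 miss  d=D]
1: R B2 -> L2 miss  d=-]
2: R B7 -> L3 miss  d=-]
3: W B1 -> L1 miss  d=D]
4: R B1 -> L1 hit  d=D]
5: R B3 -> L3 miss  d=-]
6: R B0 -> L0 miss wb->B4  d=-]
7: W B3 -> L3 hit  d=D]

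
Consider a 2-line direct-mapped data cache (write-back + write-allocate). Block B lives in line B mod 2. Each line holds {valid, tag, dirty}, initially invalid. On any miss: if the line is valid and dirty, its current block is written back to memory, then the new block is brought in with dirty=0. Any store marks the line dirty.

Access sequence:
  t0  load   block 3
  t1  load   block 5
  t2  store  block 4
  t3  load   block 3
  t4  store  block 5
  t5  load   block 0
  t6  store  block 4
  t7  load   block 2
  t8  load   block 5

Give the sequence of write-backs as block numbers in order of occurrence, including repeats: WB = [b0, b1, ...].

  0 | R B3 → L1 miss [-]
  1 | R B5 → L1 miss [-]
  2 | W B4 → L0 miss [D]
  3 | R B3 → L1 miss [-]
  4 | W B5 → L1 miss [D]
  5 | R B0 → L0 miss wb→B4 [-]
  6 | W B4 → L0 miss [D]
  7 | R B2 → L0 miss wb→B4 [-]
  8 | R B5 → L1 hit [D]

WB = [4, 4]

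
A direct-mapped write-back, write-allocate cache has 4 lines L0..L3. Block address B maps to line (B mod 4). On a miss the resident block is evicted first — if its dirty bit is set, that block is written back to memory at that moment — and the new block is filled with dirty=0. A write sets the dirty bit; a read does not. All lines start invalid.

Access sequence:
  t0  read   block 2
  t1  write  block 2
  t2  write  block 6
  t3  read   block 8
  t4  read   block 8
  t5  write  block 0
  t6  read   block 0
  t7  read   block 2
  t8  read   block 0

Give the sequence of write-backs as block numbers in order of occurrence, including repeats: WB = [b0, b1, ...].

WB = [2, 6]

0: R B2 → L2 miss [-]
1: W B2 → L2 hit [D]
2: W B6 → L2 miss wb→B2 [D]
3: R B8 → L0 miss [-]
4: R B8 → L0 hit [-]
5: W B0 → L0 miss [D]
6: R B0 → L0 hit [D]
7: R B2 → L2 miss wb→B6 [-]
8: R B0 → L0 hit [D]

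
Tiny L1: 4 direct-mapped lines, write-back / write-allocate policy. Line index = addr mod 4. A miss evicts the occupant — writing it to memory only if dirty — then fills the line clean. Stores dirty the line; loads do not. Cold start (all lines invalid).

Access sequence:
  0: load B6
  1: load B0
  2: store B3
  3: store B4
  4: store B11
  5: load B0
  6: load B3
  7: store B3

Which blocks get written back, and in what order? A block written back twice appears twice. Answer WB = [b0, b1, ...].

  0 | R B6 → L2 miss [-]
  1 | R B0 → L0 miss [-]
  2 | W B3 → L3 miss [D]
  3 | W B4 → L0 miss [D]
  4 | W B11 → L3 miss wb→B3 [D]
  5 | R B0 → L0 miss wb→B4 [-]
  6 | R B3 → L3 miss wb→B11 [-]
  7 | W B3 → L3 hit [D]

WB = [3, 4, 11]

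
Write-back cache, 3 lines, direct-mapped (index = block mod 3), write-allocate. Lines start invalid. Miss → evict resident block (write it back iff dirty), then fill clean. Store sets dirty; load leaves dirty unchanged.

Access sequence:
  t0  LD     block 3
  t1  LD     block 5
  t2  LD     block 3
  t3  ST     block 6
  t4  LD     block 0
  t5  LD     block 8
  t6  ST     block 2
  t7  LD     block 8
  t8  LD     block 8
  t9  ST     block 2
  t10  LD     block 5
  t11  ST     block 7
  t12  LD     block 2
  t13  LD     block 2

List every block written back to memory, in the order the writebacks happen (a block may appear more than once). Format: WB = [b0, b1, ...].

WB = [6, 2, 2]

0: R B3 → L0 miss [-]
1: R B5 → L2 miss [-]
2: R B3 → L0 hit [-]
3: W B6 → L0 miss [D]
4: R B0 → L0 miss wb→B6 [-]
5: R B8 → L2 miss [-]
6: W B2 → L2 miss [D]
7: R B8 → L2 miss wb→B2 [-]
8: R B8 → L2 hit [-]
9: W B2 → L2 miss [D]
10: R B5 → L2 miss wb→B2 [-]
11: W B7 → L1 miss [D]
12: R B2 → L2 miss [-]
13: R B2 → L2 hit [-]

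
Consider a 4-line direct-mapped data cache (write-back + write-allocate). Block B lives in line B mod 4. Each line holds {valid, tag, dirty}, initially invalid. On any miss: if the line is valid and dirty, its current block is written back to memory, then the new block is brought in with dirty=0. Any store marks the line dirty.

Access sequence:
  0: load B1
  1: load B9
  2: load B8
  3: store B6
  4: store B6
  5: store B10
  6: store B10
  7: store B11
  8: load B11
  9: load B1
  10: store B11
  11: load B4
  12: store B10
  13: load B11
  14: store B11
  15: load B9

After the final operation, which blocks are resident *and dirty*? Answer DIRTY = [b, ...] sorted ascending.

0: R B1 → L1 miss [-]
1: R B9 → L1 miss [-]
2: R B8 → L0 miss [-]
3: W B6 → L2 miss [D]
4: W B6 → L2 hit [D]
5: W B10 → L2 miss wb→B6 [D]
6: W B10 → L2 hit [D]
7: W B11 → L3 miss [D]
8: R B11 → L3 hit [D]
9: R B1 → L1 miss [-]
10: W B11 → L3 hit [D]
11: R B4 → L0 miss [-]
12: W B10 → L2 hit [D]
13: R B11 → L3 hit [D]
14: W B11 → L3 hit [D]
15: R B9 → L1 miss [-]

DIRTY = [10, 11]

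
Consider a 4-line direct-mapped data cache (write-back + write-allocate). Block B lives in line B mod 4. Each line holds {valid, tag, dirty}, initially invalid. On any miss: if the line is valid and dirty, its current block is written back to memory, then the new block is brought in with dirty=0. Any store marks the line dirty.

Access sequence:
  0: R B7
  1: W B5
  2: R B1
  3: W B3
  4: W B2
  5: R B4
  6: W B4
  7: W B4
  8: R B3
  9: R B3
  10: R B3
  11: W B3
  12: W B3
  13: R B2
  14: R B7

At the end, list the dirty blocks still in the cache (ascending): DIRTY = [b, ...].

0: R B7 -> L3 miss  d=-]
1: W B5 -> L1 miss  d=D]
2: R B1 -> L1 miss wb->B5  d=-]
3: W B3 -> L3 miss  d=D]
4: W B2 -> L2 miss  d=D]
5: R B4 -> L0 miss  d=-]
6: W B4 -> L0 hit  d=D]
7: W B4 -> L0 hit  d=D]
8: R B3 -> L3 hit  d=D]
9: R B3 -> L3 hit  d=D]
10: R B3 -> L3 hit  d=D]
11: W B3 -> L3 hit  d=D]
12: W B3 -> L3 hit  d=D]
13: R B2 -> L2 hit  d=D]
14: R B7 -> L3 miss wb->B3  d=-]

DIRTY = [2, 4]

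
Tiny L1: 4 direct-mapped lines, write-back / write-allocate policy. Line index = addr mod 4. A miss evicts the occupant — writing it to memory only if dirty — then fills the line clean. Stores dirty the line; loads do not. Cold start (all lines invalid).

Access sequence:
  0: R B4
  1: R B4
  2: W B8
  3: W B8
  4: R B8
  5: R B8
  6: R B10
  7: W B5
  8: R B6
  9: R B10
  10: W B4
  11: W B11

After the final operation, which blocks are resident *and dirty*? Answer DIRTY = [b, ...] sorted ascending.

0: R B4 → L0 miss [-]
1: R B4 → L0 hit [-]
2: W B8 → L0 miss [D]
3: W B8 → L0 hit [D]
4: R B8 → L0 hit [D]
5: R B8 → L0 hit [D]
6: R B10 → L2 miss [-]
7: W B5 → L1 miss [D]
8: R B6 → L2 miss [-]
9: R B10 → L2 miss [-]
10: W B4 → L0 miss wb→B8 [D]
11: W B11 → L3 miss [D]

DIRTY = [4, 5, 11]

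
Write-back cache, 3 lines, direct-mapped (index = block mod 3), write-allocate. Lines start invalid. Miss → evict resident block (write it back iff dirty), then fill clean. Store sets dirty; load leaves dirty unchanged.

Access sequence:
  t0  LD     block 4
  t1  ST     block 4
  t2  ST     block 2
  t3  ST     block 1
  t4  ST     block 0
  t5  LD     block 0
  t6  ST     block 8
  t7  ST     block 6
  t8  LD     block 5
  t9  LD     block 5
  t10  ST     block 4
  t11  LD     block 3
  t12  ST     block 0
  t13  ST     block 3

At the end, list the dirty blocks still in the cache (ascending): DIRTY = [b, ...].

DIRTY = [3, 4]

  0 | R B4 → L1 miss [-]
  1 | W B4 → L1 hit [D]
  2 | W B2 → L2 miss [D]
  3 | W B1 → L1 miss wb→B4 [D]
  4 | W B0 → L0 miss [D]
  5 | R B0 → L0 hit [D]
  6 | W B8 → L2 miss wb→B2 [D]
  7 | W B6 → L0 miss wb→B0 [D]
  8 | R B5 → L2 miss wb→B8 [-]
  9 | R B5 → L2 hit [-]
  10 | W B4 → L1 miss wb→B1 [D]
  11 | R B3 → L0 miss wb→B6 [-]
  12 | W B0 → L0 miss [D]
  13 | W B3 → L0 miss wb→B0 [D]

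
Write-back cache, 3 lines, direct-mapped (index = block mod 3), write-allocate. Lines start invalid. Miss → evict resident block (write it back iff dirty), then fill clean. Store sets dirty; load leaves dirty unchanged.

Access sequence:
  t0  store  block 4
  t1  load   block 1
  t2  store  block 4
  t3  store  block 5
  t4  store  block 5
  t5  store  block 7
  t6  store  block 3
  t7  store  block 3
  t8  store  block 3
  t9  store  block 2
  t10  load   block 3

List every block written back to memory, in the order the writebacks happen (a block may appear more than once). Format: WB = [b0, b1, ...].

  0 | W B4 → L1 miss [D]
  1 | R B1 → L1 miss wb→B4 [-]
  2 | W B4 → L1 miss [D]
  3 | W B5 → L2 miss [D]
  4 | W B5 → L2 hit [D]
  5 | W B7 → L1 miss wb→B4 [D]
  6 | W B3 → L0 miss [D]
  7 | W B3 → L0 hit [D]
  8 | W B3 → L0 hit [D]
  9 | W B2 → L2 miss wb→B5 [D]
  10 | R B3 → L0 hit [D]

WB = [4, 4, 5]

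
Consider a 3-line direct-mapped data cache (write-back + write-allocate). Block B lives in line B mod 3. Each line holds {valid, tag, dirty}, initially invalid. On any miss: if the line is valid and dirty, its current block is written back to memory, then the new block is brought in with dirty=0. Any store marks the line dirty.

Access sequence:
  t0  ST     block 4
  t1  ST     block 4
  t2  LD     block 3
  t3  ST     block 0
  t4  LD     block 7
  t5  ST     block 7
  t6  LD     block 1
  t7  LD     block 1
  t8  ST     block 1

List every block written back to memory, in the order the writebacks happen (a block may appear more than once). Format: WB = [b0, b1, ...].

WB = [4, 7]

0: W B4 -> L1 miss  d=D]
1: W B4 -> L1 hit  d=D]
2: R B3 -> L0 miss  d=-]
3: W B0 -> L0 miss  d=D]
4: R B7 -> L1 miss wb->B4  d=-]
5: W B7 -> L1 hit  d=D]
6: R B1 -> L1 miss wb->B7  d=-]
7: R B1 -> L1 hit  d=-]
8: W B1 -> L1 hit  d=D]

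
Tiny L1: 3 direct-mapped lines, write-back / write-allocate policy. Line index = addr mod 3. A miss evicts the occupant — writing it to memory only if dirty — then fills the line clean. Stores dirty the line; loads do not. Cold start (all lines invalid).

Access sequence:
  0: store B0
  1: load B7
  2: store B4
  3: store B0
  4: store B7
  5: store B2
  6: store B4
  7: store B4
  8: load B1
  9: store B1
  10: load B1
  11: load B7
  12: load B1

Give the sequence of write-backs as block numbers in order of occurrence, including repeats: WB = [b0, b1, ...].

0: W B0 → L0 miss [D]
1: R B7 → L1 miss [-]
2: W B4 → L1 miss [D]
3: W B0 → L0 hit [D]
4: W B7 → L1 miss wb→B4 [D]
5: W B2 → L2 miss [D]
6: W B4 → L1 miss wb→B7 [D]
7: W B4 → L1 hit [D]
8: R B1 → L1 miss wb→B4 [-]
9: W B1 → L1 hit [D]
10: R B1 → L1 hit [D]
11: R B7 → L1 miss wb→B1 [-]
12: R B1 → L1 miss [-]

WB = [4, 7, 4, 1]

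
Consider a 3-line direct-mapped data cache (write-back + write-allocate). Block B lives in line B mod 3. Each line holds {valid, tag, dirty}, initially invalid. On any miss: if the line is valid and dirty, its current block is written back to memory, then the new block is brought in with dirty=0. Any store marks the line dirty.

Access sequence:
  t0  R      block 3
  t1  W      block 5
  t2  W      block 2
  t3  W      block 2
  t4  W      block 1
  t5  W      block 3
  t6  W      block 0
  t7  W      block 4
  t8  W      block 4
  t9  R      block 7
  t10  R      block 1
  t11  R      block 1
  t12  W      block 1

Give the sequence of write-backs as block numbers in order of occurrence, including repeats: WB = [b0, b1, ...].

0: R B3 → L0 miss [-]
1: W B5 → L2 miss [D]
2: W B2 → L2 miss wb→B5 [D]
3: W B2 → L2 hit [D]
4: W B1 → L1 miss [D]
5: W B3 → L0 hit [D]
6: W B0 → L0 miss wb→B3 [D]
7: W B4 → L1 miss wb→B1 [D]
8: W B4 → L1 hit [D]
9: R B7 → L1 miss wb→B4 [-]
10: R B1 → L1 miss [-]
11: R B1 → L1 hit [-]
12: W B1 → L1 hit [D]

WB = [5, 3, 1, 4]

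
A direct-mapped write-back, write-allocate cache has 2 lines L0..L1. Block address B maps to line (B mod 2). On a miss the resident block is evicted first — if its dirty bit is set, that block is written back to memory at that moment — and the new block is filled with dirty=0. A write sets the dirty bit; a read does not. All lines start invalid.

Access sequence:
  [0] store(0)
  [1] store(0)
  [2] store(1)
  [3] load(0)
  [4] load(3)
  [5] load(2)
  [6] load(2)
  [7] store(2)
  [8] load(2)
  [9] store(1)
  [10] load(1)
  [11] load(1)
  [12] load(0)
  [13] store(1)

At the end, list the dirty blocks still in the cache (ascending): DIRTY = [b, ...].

DIRTY = [1]

0: W B0 -> L0 miss  d=D]
1: W B0 -> L0 hit  d=D]
2: W B1 -> L1 miss  d=D]
3: R B0 -> L0 hit  d=D]
4: R B3 -> L1 miss wb->B1  d=-]
5: R B2 -> L0 miss wb->B0  d=-]
6: R B2 -> L0 hit  d=-]
7: W B2 -> L0 hit  d=D]
8: R B2 -> L0 hit  d=D]
9: W B1 -> L1 miss  d=D]
10: R B1 -> L1 hit  d=D]
11: R B1 -> L1 hit  d=D]
12: R B0 -> L0 miss wb->B2  d=-]
13: W B1 -> L1 hit  d=D]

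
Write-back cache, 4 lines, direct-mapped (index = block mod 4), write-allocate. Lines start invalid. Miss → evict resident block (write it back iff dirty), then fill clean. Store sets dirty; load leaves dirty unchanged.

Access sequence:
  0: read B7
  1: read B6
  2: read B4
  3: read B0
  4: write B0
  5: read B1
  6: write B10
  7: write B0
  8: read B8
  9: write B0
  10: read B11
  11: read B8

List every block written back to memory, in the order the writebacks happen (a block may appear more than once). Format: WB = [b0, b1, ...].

WB = [0, 0]

0: R B7 → L3 miss [-]
1: R B6 → L2 miss [-]
2: R B4 → L0 miss [-]
3: R B0 → L0 miss [-]
4: W B0 → L0 hit [D]
5: R B1 → L1 miss [-]
6: W B10 → L2 miss [D]
7: W B0 → L0 hit [D]
8: R B8 → L0 miss wb→B0 [-]
9: W B0 → L0 miss [D]
10: R B11 → L3 miss [-]
11: R B8 → L0 miss wb→B0 [-]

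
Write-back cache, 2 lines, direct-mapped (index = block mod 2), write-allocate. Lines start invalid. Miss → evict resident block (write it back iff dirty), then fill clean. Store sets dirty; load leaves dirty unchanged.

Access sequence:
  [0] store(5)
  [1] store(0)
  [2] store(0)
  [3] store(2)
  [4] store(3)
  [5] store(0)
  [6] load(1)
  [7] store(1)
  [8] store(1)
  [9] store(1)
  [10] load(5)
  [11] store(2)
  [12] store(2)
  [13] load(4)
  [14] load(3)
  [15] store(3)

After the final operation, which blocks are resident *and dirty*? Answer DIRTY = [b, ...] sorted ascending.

0: W B5 → L1 miss [D]
1: W B0 → L0 miss [D]
2: W B0 → L0 hit [D]
3: W B2 → L0 miss wb→B0 [D]
4: W B3 → L1 miss wb→B5 [D]
5: W B0 → L0 miss wb→B2 [D]
6: R B1 → L1 miss wb→B3 [-]
7: W B1 → L1 hit [D]
8: W B1 → L1 hit [D]
9: W B1 → L1 hit [D]
10: R B5 → L1 miss wb→B1 [-]
11: W B2 → L0 miss wb→B0 [D]
12: W B2 → L0 hit [D]
13: R B4 → L0 miss wb→B2 [-]
14: R B3 → L1 miss [-]
15: W B3 → L1 hit [D]

DIRTY = [3]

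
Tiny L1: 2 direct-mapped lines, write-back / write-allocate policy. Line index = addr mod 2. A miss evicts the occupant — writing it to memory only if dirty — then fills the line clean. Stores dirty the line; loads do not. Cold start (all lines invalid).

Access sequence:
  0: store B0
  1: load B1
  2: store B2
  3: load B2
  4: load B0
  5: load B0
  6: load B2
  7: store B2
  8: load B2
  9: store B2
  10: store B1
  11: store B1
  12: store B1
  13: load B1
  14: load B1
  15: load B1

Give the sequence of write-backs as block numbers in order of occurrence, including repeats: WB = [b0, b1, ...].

0: W B0 -> L0 miss  d=D]
1: R B1 -> L1 miss  d=-]
2: W B2 -> L0 miss wb->B0  d=D]
3: R B2 -> L0 hit  d=D]
4: R B0 -> L0 miss wb->B2  d=-]
5: R B0 -> L0 hit  d=-]
6: R B2 -> L0 miss  d=-]
7: W B2 -> L0 hit  d=D]
8: R B2 -> L0 hit  d=D]
9: W B2 -> L0 hit  d=D]
10: W B1 -> L1 hit  d=D]
11: W B1 -> L1 hit  d=D]
12: W B1 -> L1 hit  d=D]
13: R B1 -> L1 hit  d=D]
14: R B1 -> L1 hit  d=D]
15: R B1 -> L1 hit  d=D]

WB = [0, 2]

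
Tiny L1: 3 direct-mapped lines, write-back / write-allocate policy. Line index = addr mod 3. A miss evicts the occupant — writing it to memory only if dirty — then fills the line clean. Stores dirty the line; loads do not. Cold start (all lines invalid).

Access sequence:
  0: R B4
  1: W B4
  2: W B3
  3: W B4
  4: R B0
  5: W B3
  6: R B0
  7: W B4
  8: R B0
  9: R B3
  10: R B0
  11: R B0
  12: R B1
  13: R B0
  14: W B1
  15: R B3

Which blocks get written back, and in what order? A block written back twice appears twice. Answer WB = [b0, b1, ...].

WB = [3, 3, 4]

0: R B4 → L1 miss [-]
1: W B4 → L1 hit [D]
2: W B3 → L0 miss [D]
3: W B4 → L1 hit [D]
4: R B0 → L0 miss wb→B3 [-]
5: W B3 → L0 miss [D]
6: R B0 → L0 miss wb→B3 [-]
7: W B4 → L1 hit [D]
8: R B0 → L0 hit [-]
9: R B3 → L0 miss [-]
10: R B0 → L0 miss [-]
11: R B0 → L0 hit [-]
12: R B1 → L1 miss wb→B4 [-]
13: R B0 → L0 hit [-]
14: W B1 → L1 hit [D]
15: R B3 → L0 miss [-]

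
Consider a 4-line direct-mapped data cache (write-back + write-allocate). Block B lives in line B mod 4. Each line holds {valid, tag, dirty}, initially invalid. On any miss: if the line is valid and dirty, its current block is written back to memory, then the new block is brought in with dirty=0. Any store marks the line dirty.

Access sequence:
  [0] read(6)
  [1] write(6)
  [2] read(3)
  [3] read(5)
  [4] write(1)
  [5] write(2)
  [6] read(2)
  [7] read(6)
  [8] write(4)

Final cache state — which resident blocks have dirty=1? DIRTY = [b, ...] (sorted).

DIRTY = [1, 4]

0: R B6 → L2 miss [-]
1: W B6 → L2 hit [D]
2: R B3 → L3 miss [-]
3: R B5 → L1 miss [-]
4: W B1 → L1 miss [D]
5: W B2 → L2 miss wb→B6 [D]
6: R B2 → L2 hit [D]
7: R B6 → L2 miss wb→B2 [-]
8: W B4 → L0 miss [D]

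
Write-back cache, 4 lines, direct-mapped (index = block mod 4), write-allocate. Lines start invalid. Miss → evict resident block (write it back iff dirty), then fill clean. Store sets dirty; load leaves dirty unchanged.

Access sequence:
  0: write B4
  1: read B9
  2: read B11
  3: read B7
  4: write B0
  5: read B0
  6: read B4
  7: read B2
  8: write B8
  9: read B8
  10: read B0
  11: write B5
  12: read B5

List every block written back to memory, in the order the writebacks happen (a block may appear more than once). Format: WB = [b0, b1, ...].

WB = [4, 0, 8]

  0 | W B4 → L0 miss [D]
  1 | R B9 → L1 miss [-]
  2 | R B11 → L3 miss [-]
  3 | R B7 → L3 miss [-]
  4 | W B0 → L0 miss wb→B4 [D]
  5 | R B0 → L0 hit [D]
  6 | R B4 → L0 miss wb→B0 [-]
  7 | R B2 → L2 miss [-]
  8 | W B8 → L0 miss [D]
  9 | R B8 → L0 hit [D]
  10 | R B0 → L0 miss wb→B8 [-]
  11 | W B5 → L1 miss [D]
  12 | R B5 → L1 hit [D]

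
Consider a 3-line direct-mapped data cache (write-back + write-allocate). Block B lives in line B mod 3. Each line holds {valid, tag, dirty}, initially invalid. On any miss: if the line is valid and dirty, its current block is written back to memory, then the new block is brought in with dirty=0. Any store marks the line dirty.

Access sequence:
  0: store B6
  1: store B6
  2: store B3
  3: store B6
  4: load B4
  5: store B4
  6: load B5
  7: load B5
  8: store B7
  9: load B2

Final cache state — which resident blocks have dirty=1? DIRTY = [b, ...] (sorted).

0: W B6 -> L0 miss  d=D]
1: W B6 -> L0 hit  d=D]
2: W B3 -> L0 miss wb->B6  d=D]
3: W B6 -> L0 miss wb->B3  d=D]
4: R B4 -> L1 miss  d=-]
5: W B4 -> L1 hit  d=D]
6: R B5 -> L2 miss  d=-]
7: R B5 -> L2 hit  d=-]
8: W B7 -> L1 miss wb->B4  d=D]
9: R B2 -> L2 miss  d=-]

DIRTY = [6, 7]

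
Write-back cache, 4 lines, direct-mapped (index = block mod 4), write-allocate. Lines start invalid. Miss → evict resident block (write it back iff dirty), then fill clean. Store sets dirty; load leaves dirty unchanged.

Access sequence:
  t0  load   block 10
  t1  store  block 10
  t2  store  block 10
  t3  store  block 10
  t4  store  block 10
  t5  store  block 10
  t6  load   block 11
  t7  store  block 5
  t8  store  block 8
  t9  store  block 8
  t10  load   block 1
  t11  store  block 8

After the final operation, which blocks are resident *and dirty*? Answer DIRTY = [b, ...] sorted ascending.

  0 | R B10 → L2 miss [-]
  1 | W B10 → L2 hit [D]
  2 | W B10 → L2 hit [D]
  3 | W B10 → L2 hit [D]
  4 | W B10 → L2 hit [D]
  5 | W B10 → L2 hit [D]
  6 | R B11 → L3 miss [-]
  7 | W B5 → L1 miss [D]
  8 | W B8 → L0 miss [D]
  9 | W B8 → L0 hit [D]
  10 | R B1 → L1 miss wb→B5 [-]
  11 | W B8 → L0 hit [D]

DIRTY = [8, 10]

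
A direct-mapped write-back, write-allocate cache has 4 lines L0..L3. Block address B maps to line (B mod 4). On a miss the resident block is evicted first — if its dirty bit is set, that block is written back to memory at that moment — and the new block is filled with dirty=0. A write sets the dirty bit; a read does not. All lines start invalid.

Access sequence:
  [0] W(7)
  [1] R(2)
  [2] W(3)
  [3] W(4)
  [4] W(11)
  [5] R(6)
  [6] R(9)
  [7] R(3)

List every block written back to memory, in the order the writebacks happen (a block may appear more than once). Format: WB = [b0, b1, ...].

WB = [7, 3, 11]

0: W B7 → L3 miss [D]
1: R B2 → L2 miss [-]
2: W B3 → L3 miss wb→B7 [D]
3: W B4 → L0 miss [D]
4: W B11 → L3 miss wb→B3 [D]
5: R B6 → L2 miss [-]
6: R B9 → L1 miss [-]
7: R B3 → L3 miss wb→B11 [-]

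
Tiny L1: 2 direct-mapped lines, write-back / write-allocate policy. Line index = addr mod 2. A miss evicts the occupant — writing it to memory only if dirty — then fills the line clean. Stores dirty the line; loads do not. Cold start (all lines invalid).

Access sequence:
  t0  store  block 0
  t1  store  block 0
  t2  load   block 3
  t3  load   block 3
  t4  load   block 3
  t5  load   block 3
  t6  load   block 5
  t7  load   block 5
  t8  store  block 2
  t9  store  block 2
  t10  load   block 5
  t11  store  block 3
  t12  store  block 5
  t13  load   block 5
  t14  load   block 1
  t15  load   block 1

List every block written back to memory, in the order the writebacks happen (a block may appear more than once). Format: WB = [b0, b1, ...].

0: W B0 -> L0 miss  d=D]
1: W B0 -> L0 hit  d=D]
2: R B3 -> L1 miss  d=-]
3: R B3 -> L1 hit  d=-]
4: R B3 -> L1 hit  d=-]
5: R B3 -> L1 hit  d=-]
6: R B5 -> L1 miss  d=-]
7: R B5 -> L1 hit  d=-]
8: W B2 -> L0 miss wb->B0  d=D]
9: W B2 -> L0 hit  d=D]
10: R B5 -> L1 hit  d=-]
11: W B3 -> L1 miss  d=D]
12: W B5 -> L1 miss wb->B3  d=D]
13: R B5 -> L1 hit  d=D]
14: R B1 -> L1 miss wb->B5  d=-]
15: R B1 -> L1 hit  d=-]

WB = [0, 3, 5]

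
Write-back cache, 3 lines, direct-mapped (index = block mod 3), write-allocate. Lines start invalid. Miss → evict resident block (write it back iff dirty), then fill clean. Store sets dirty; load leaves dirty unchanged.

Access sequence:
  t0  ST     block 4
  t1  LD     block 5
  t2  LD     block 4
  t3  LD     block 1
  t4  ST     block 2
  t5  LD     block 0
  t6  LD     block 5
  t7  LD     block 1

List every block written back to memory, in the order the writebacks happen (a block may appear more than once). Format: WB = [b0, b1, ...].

WB = [4, 2]

  0 | W B4 → L1 miss [D]
  1 | R B5 → L2 miss [-]
  2 | R B4 → L1 hit [D]
  3 | R B1 → L1 miss wb→B4 [-]
  4 | W B2 → L2 miss [D]
  5 | R B0 → L0 miss [-]
  6 | R B5 → L2 miss wb→B2 [-]
  7 | R B1 → L1 hit [-]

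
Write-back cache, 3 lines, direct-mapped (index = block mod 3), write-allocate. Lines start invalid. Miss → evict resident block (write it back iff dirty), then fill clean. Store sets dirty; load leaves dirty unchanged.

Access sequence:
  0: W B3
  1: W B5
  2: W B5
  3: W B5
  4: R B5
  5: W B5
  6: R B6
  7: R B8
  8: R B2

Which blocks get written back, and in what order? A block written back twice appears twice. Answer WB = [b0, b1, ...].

  0 | W B3 → L0 miss [D]
  1 | W B5 → L2 miss [D]
  2 | W B5 → L2 hit [D]
  3 | W B5 → L2 hit [D]
  4 | R B5 → L2 hit [D]
  5 | W B5 → L2 hit [D]
  6 | R B6 → L0 miss wb→B3 [-]
  7 | R B8 → L2 miss wb→B5 [-]
  8 | R B2 → L2 miss [-]

WB = [3, 5]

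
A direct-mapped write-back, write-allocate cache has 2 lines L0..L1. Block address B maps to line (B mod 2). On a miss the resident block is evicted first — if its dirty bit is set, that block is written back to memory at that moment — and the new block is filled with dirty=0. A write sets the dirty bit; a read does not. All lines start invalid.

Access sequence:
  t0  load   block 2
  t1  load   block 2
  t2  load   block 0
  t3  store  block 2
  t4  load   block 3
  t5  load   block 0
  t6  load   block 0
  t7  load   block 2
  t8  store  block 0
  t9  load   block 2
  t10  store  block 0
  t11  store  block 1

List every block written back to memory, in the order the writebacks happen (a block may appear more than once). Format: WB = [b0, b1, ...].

WB = [2, 0]

  0 | R B2 → L0 miss [-]
  1 | R B2 → L0 hit [-]
  2 | R B0 → L0 miss [-]
  3 | W B2 → L0 miss [D]
  4 | R B3 → L1 miss [-]
  5 | R B0 → L0 miss wb→B2 [-]
  6 | R B0 → L0 hit [-]
  7 | R B2 → L0 miss [-]
  8 | W B0 → L0 miss [D]
  9 | R B2 → L0 miss wb→B0 [-]
  10 | W B0 → L0 miss [D]
  11 | W B1 → L1 miss [D]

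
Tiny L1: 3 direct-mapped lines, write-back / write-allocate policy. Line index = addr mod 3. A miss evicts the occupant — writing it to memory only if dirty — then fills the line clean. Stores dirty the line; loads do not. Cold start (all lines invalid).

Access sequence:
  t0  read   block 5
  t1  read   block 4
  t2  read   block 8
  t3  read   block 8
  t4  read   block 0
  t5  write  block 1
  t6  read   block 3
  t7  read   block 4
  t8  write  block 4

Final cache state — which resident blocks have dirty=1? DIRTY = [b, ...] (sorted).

DIRTY = [4]

0: R B5 → L2 miss [-]
1: R B4 → L1 miss [-]
2: R B8 → L2 miss [-]
3: R B8 → L2 hit [-]
4: R B0 → L0 miss [-]
5: W B1 → L1 miss [D]
6: R B3 → L0 miss [-]
7: R B4 → L1 miss wb→B1 [-]
8: W B4 → L1 hit [D]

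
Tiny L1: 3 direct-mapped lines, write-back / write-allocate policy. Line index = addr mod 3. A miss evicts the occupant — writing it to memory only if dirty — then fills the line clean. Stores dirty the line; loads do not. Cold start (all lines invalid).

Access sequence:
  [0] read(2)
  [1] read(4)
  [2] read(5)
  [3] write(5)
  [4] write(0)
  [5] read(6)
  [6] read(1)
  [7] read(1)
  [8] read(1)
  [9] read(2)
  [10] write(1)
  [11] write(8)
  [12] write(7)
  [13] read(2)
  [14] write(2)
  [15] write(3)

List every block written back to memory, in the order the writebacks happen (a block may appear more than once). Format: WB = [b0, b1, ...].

WB = [0, 5, 1, 8]

0: R B2 → L2 miss [-]
1: R B4 → L1 miss [-]
2: R B5 → L2 miss [-]
3: W B5 → L2 hit [D]
4: W B0 → L0 miss [D]
5: R B6 → L0 miss wb→B0 [-]
6: R B1 → L1 miss [-]
7: R B1 → L1 hit [-]
8: R B1 → L1 hit [-]
9: R B2 → L2 miss wb→B5 [-]
10: W B1 → L1 hit [D]
11: W B8 → L2 miss [D]
12: W B7 → L1 miss wb→B1 [D]
13: R B2 → L2 miss wb→B8 [-]
14: W B2 → L2 hit [D]
15: W B3 → L0 miss [D]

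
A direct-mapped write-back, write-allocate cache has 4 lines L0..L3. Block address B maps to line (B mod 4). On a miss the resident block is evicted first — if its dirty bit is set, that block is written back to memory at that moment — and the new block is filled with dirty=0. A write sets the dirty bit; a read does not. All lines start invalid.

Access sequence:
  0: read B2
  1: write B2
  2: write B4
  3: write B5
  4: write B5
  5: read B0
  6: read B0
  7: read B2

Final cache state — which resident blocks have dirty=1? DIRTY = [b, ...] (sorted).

DIRTY = [2, 5]

0: R B2 → L2 miss [-]
1: W B2 → L2 hit [D]
2: W B4 → L0 miss [D]
3: W B5 → L1 miss [D]
4: W B5 → L1 hit [D]
5: R B0 → L0 miss wb→B4 [-]
6: R B0 → L0 hit [-]
7: R B2 → L2 hit [D]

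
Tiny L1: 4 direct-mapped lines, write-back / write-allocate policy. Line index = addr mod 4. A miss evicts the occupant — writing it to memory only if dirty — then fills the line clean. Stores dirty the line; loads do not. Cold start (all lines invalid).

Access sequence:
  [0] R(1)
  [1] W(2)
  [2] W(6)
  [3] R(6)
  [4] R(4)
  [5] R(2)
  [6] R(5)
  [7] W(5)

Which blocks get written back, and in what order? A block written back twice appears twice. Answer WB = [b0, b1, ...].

WB = [2, 6]

0: R B1 -> L1 miss  d=-]
1: W B2 -> L2 miss  d=D]
2: W B6 -> L2 miss wb->B2  d=D]
3: R B6 -> L2 hit  d=D]
4: R B4 -> L0 miss  d=-]
5: R B2 -> L2 miss wb->B6  d=-]
6: R B5 -> L1 miss  d=-]
7: W B5 -> L1 hit  d=D]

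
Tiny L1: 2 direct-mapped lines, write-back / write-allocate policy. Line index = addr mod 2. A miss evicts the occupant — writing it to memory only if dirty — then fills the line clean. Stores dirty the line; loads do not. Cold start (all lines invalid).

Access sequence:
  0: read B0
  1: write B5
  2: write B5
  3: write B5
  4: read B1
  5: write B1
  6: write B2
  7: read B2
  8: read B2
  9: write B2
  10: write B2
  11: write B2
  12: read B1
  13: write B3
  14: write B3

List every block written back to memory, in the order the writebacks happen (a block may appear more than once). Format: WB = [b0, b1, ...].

WB = [5, 1]

0: R B0 → L0 miss [-]
1: W B5 → L1 miss [D]
2: W B5 → L1 hit [D]
3: W B5 → L1 hit [D]
4: R B1 → L1 miss wb→B5 [-]
5: W B1 → L1 hit [D]
6: W B2 → L0 miss [D]
7: R B2 → L0 hit [D]
8: R B2 → L0 hit [D]
9: W B2 → L0 hit [D]
10: W B2 → L0 hit [D]
11: W B2 → L0 hit [D]
12: R B1 → L1 hit [D]
13: W B3 → L1 miss wb→B1 [D]
14: W B3 → L1 hit [D]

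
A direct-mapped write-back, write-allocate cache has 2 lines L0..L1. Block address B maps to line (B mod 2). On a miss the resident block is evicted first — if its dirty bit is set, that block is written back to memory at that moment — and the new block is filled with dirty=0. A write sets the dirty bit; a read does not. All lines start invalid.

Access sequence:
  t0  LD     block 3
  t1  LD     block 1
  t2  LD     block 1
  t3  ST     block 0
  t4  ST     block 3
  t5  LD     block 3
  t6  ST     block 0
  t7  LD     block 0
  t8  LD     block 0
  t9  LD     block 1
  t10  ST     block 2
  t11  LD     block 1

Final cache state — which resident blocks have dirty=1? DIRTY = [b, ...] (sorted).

0: R B3 → L1 miss [-]
1: R B1 → L1 miss [-]
2: R B1 → L1 hit [-]
3: W B0 → L0 miss [D]
4: W B3 → L1 miss [D]
5: R B3 → L1 hit [D]
6: W B0 → L0 hit [D]
7: R B0 → L0 hit [D]
8: R B0 → L0 hit [D]
9: R B1 → L1 miss wb→B3 [-]
10: W B2 → L0 miss wb→B0 [D]
11: R B1 → L1 hit [-]

DIRTY = [2]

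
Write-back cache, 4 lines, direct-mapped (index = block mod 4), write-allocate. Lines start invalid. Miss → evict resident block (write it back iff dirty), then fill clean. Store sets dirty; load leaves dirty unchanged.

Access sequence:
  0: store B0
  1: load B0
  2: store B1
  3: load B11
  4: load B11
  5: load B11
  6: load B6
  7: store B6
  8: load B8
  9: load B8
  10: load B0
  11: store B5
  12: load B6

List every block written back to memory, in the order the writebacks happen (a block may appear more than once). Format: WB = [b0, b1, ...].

WB = [0, 1]

0: W B0 -> L0 miss  d=D]
1: R B0 -> L0 hit  d=D]
2: W B1 -> L1 miss  d=D]
3: R B11 -> L3 miss  d=-]
4: R B11 -> L3 hit  d=-]
5: R B11 -> L3 hit  d=-]
6: R B6 -> L2 miss  d=-]
7: W B6 -> L2 hit  d=D]
8: R B8 -> L0 miss wb->B0  d=-]
9: R B8 -> L0 hit  d=-]
10: R B0 -> L0 miss  d=-]
11: W B5 -> L1 miss wb->B1  d=D]
12: R B6 -> L2 hit  d=D]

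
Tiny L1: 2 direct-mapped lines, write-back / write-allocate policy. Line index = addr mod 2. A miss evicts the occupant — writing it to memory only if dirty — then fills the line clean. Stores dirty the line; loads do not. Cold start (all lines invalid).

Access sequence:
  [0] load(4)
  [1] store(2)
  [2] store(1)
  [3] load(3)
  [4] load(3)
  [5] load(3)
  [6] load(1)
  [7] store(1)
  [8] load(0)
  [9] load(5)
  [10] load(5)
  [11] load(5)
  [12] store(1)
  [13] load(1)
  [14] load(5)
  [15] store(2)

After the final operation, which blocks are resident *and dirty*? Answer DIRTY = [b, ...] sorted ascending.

0: R B4 → L0 miss [-]
1: W B2 → L0 miss [D]
2: W B1 → L1 miss [D]
3: R B3 → L1 miss wb→B1 [-]
4: R B3 → L1 hit [-]
5: R B3 → L1 hit [-]
6: R B1 → L1 miss [-]
7: W B1 → L1 hit [D]
8: R B0 → L0 miss wb→B2 [-]
9: R B5 → L1 miss wb→B1 [-]
10: R B5 → L1 hit [-]
11: R B5 → L1 hit [-]
12: W B1 → L1 miss [D]
13: R B1 → L1 hit [D]
14: R B5 → L1 miss wb→B1 [-]
15: W B2 → L0 miss [D]

DIRTY = [2]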